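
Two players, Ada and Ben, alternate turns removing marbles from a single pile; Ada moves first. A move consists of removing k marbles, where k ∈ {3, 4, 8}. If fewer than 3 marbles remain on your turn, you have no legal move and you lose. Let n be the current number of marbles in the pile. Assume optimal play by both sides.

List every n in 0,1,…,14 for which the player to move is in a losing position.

0, 1, 2, 7, 12, 13, 14

Label each position W (a win for the player to move) or L (a loss). A position with no legal move is L; any other position is W exactly when some move reaches an L, and L when every move reaches a W.
n=0: no move → L
n=1: no move → L
n=2: no move → L
n=3: W (go to 0, an L position)
n=4: W (go to 1, an L position)
n=5: W (go to 2, an L position)
n=6: W (go to 2, an L position)
n=7: L (options 4(W), 3(W) are all W)
n=8: W (go to 0, an L position)
n=9: W (go to 1, an L position)
n=10: W (go to 7, an L position)
n=11: W (go to 7, an L position)
n=12: L (options 9(W), 8(W), 4(W) are all W)
n=13: L (options 10(W), 9(W), 5(W) are all W)
n=14: L (options 11(W), 10(W), 6(W) are all W)
Reading off the rows marked L gives the requested list; there are 7 such values of n.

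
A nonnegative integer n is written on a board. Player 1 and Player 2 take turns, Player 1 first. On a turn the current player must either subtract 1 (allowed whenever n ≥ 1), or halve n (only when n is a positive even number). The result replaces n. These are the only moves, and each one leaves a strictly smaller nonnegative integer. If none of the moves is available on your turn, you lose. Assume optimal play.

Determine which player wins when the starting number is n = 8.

Label each position W (a win for the player to move) or L (a loss). A position with no legal move is L; any other position is W exactly when some move reaches an L, and L when every move reaches a W.
n=0: no move → L
n=1: W (go to 0, an L position)
n=2: L (sole option 1(W) is W)
n=3: W (go to 2, an L position)
n=4: W (go to 2, an L position)
n=5: L (sole option 4(W) is W)
n=6: W (go to 5, an L position)
n=7: L (sole option 6(W) is W)
n=8: W (go to 7, an L position)
From 8 Player 1 can move to 7, reaching an L position.

Player 1 wins.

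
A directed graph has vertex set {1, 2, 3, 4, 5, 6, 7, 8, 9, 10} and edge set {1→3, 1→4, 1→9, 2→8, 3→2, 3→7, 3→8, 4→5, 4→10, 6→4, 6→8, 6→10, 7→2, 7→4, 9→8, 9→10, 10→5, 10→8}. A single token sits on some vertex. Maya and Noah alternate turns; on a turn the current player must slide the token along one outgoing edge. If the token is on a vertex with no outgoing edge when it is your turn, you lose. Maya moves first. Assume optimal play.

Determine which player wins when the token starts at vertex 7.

Noah wins.

Classify positions by backward induction: terminal positions (no move available) are L. From any other position, the mover wins iff some move reaches an L.
Every edge goes from a vertex to one that appears earlier in the order 5, 8, 10, 4, 6, 9, 2, 7, 3, 1, so processing vertices in that order labels each vertex after all of its successors.
5: no outgoing edge → L
8: no outgoing edge → L
10: →8(L), so W
4: →5(L), so W
6: →8(L), so W
9: →8(L), so W
2: →8(L), so W
7: →2(W), 4(W) — all W, so L
3: →7(L), so W
1: →3(W), 9(W), 4(W) — all W, so L
The starting position 7 is L: whatever Maya does, the opponent receives a W position.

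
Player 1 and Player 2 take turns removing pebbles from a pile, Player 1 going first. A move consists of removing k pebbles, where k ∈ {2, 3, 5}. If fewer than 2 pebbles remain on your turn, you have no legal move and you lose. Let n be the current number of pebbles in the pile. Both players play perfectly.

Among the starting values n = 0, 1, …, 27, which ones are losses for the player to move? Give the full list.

Classify positions by backward induction: terminal positions (no move available) are L. From any other position, the mover wins iff some move reaches an L.
n=0: no move → L
n=1: no move → L
n=2: can move to 0, which is L ⇒ W
n=3: can move to 1, which is L ⇒ W
n=4: can move to 1, which is L ⇒ W
n=5: can move to 0, which is L ⇒ W
n=6: can move to 1, which is L ⇒ W
n=7: moves to 5(W), 4(W), 2(W); every one is W ⇒ L
n=8: moves to 6(W), 5(W), 3(W); every one is W ⇒ L
n=9: can move to 7, which is L ⇒ W
n=10: can move to 8, which is L ⇒ W
n=11: can move to 8, which is L ⇒ W
n=12: can move to 7, which is L ⇒ W
n=13: can move to 8, which is L ⇒ W
n=14: moves to 12(W), 11(W), 9(W); every one is W ⇒ L
n=15: moves to 13(W), 12(W), 10(W); every one is W ⇒ L
n=16: can move to 14, which is L ⇒ W
n=17: can move to 15, which is L ⇒ W
n=18: can move to 15, which is L ⇒ W
n=19: can move to 14, which is L ⇒ W
n=20: can move to 15, which is L ⇒ W
n=21: moves to 19(W), 18(W), 16(W); every one is W ⇒ L
n=22: moves to 20(W), 19(W), 17(W); every one is W ⇒ L
n=23: can move to 21, which is L ⇒ W
n=24: can move to 22, which is L ⇒ W
n=25: can move to 22, which is L ⇒ W
n=26: can move to 21, which is L ⇒ W
n=27: can move to 22, which is L ⇒ W
Reading off the rows marked L gives the requested list; there are 8 such values of n.

0, 1, 7, 8, 14, 15, 21, 22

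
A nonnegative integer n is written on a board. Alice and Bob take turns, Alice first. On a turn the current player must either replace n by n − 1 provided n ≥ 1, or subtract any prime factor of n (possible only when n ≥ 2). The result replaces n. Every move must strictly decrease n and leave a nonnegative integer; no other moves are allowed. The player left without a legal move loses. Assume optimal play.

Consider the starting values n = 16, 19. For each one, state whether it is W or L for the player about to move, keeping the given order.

Work bottom-up. With no move the player to move loses. Otherwise the position is W if at least one move leads to an L position for the opponent, and L if every move leads to a W.
n=0: no move → L
n=1: →0(L), so W
n=2: →0(L), so W
n=3: →0(L), so W
n=4: →2(W), 3(W) — all W, so L
n=5: →0(L), so W
n=6: →4(L), so W
n=7: →0(L), so W
n=8: →6(W), 7(W) — all W, so L
n=9: →8(L), so W
n=10: →8(L), so W
n=11: →0(L), so W
n=12: →9(W), 10(W), 11(W) — all W, so L
n=13: →0(L), so W
n=14: →12(L), so W
n=15: →12(L), so W
n=16: →14(W), 15(W) — all W, so L
n=17: →0(L), so W
n=18: →16(L), so W
n=19: →0(L), so W

16: L, 19: W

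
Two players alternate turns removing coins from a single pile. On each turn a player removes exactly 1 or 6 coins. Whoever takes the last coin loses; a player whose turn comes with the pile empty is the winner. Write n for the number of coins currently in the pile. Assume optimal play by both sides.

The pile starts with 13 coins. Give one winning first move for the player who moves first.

Build the W/L table. Terminal = W. A non-terminal position is W if it has a move to some L; otherwise it is L.
n=0: no move; the opponent has just taken the last coin and therefore loses → W
n=1: →0(W) only, which is W, so L
n=2: →1(L), so W
n=3: →2(W) only, which is W, so L
n=4: →3(L), so W
n=5: →4(W) only, which is W, so L
n=6: →5(L), so W
n=7: →1(L), so W
n=8: →7(W), 2(W) — all W, so L
n=9: →8(L), so W
n=10: →9(W), 4(W) — all W, so L
n=11: →10(L), so W
n=12: →11(W), 6(W) — all W, so L
n=13: →12(L), so W
From 13, the L positions reachable in one move are: 12.

Remove 1, leaving 12.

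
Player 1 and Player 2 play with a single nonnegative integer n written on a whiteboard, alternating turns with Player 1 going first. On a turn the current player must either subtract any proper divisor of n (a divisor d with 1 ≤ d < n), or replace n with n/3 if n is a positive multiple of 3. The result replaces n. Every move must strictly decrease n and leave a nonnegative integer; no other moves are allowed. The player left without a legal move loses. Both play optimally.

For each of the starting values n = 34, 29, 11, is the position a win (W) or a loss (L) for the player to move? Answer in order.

34: W, 29: W, 11: L

Classify positions by backward induction: terminal positions (no move available) are L. From any other position, the mover wins iff some move reaches an L.
n=0: no move → L
n=1: no move → L
n=2: →1(L), so W
n=3: →1(L), so W
n=4: →2(W), 3(W) — all W, so L
n=5: →4(L), so W
n=6: →4(L), so W
n=7: →6(W) only, which is W, so L
n=8: →4(L), so W
n=9: →3(W), 6(W), 8(W) — all W, so L
n=10: →9(L), so W
n=11: →10(W) only, which is W, so L
n=12: →4(L), so W
n=13: →12(W) only, which is W, so L
n=14: →7(L), so W
n=15: →5(W), 10(W), 12(W), 14(W) — all W, so L
n=16: →15(L), so W
n=17: →16(W) only, which is W, so L
n=18: →9(L), so W
n=19: →18(W) only, which is W, so L
n=20: →15(L), so W
n=21: →7(L), so W
n=22: →11(L), so W
n=23: →22(W) only, which is W, so L
n=24: →23(L), so W
n=25: →20(W), 24(W) — all W, so L
n=26: →13(L), so W
n=27: →9(L), so W
n=28: →14(W), 21(W), 24(W), 26(W), 27(W) — all W, so L
n=29: →28(L), so W
n=30: →15(L), so W
n=31: →30(W) only, which is W, so L
n=32: →28(L), so W
n=33: →11(L), so W
n=34: →17(L), so W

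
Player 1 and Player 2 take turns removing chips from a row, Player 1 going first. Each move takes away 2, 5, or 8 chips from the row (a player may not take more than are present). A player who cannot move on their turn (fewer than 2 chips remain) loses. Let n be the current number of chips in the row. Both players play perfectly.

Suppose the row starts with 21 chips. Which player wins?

Player 2 wins.

Positions with no move are L. A position that does have a move is losing for the player to move precisely when every available move leads to a winning position for the opponent. Fill in the labels:
n=0: no move → L
n=1: no move → L
n=2: →0(L), so W
n=3: →1(L), so W
n=4: →2(W) only, which is W, so L
n=5: →0(L), so W
n=6: →4(L), so W
n=7: →5(W), 2(W) — all W, so L
n=8: →0(L), so W
n=9: →7(L), so W
n=10: →8(W), 5(W), 2(W) — all W, so L
n=11: →9(W), 6(W), 3(W) — all W, so L
n=12: →10(L), so W
n=13: →11(L), so W
n=14: →12(W), 9(W), 6(W) — all W, so L
n=15: →10(L), so W
n=16: →14(L), so W
n=17: →15(W), 12(W), 9(W) — all W, so L
n=18: →10(L), so W
n=19: →17(L), so W
n=20: →18(W), 15(W), 12(W) — all W, so L
n=21: →19(W), 16(W), 13(W) — all W, so L
Every move from 21 reaches a W position, so the mover loses.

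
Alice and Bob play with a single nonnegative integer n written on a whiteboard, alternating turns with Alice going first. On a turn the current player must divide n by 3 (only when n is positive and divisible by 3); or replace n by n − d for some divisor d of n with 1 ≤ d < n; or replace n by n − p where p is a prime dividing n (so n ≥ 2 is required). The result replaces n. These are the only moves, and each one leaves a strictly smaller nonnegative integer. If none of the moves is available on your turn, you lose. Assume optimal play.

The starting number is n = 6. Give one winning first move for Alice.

Build the W/L table. Terminal = L. A non-terminal position is W if it has a move to some L; otherwise it is L.
n=0: no move → L
n=1: no move → L
n=2: →0(L), so W
n=3: →0(L), so W
n=4: →2(W), 3(W) — all W, so L
n=5: →0(L), so W
n=6: →4(L), so W
From 6, the L positions reachable in one move are: 4.

Move to 4.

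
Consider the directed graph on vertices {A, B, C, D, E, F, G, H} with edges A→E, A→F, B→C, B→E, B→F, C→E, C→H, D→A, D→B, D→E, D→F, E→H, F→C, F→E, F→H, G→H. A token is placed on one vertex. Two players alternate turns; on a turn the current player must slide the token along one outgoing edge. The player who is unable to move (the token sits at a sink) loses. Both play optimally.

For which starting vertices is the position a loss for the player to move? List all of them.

A, B, H

Work bottom-up. With no move the player to move loses. Otherwise the position is W if at least one move leads to an L position for the opponent, and L if every move leads to a W.
Every edge goes from a vertex to one that appears earlier in the order H, E, C, F, A, G, B, D, so processing vertices in that order labels each vertex after all of its successors.
H: no outgoing edge → L
E: →H(L), so W
C: →H(L), so W
F: →H(L), so W
A: →F(W), E(W) — all W, so L
G: →H(L), so W
B: →F(W), C(W), E(W) — all W, so L
D: →B(L), so W
The losing starting vertices are exactly the entries labelled L in this table (3 of them).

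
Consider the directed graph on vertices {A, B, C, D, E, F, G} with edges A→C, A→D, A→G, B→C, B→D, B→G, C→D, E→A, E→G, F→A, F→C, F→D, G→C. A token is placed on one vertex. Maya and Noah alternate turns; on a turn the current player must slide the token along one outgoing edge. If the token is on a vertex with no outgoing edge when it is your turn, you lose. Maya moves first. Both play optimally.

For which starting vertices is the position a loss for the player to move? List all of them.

D, G

Positions with no move are L. A position that does have a move is losing for the player to move precisely when every available move leads to a winning position for the opponent. Fill in the labels:
Every edge goes from a vertex to one that appears earlier in the order D, C, G, A, F, E, B, so processing vertices in that order labels each vertex after all of its successors.
D: no outgoing edge → L
C: →D(L), so W
G: →C(W) only, which is W, so L
A: →G(L), so W
F: →D(L), so W
E: →G(L), so W
B: →G(L), so W
Reading off the rows marked L gives the requested list; there are 2 such vertices.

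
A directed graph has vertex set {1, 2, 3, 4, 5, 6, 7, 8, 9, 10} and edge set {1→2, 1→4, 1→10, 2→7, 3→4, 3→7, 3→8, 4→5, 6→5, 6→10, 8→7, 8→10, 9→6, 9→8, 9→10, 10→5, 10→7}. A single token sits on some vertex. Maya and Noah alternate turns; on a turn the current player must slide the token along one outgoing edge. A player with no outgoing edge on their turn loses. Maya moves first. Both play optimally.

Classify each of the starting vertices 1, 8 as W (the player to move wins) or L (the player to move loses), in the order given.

Use the standard recursion: the mover loses at a terminal position; elsewhere, the mover wins exactly when some move hands the opponent an L position.
Every edge goes from a vertex to one that appears earlier in the order 5, 7, 10, 8, 2, 4, 3, 1, 6, 9, so processing vertices in that order labels each vertex after all of its successors.
5: no outgoing edge → L
7: no outgoing edge → L
10: reaches L-position 7 → W
8: reaches L-position 7 → W
2: reaches L-position 7 → W
4: reaches L-position 5 → W
3: reaches L-position 7 → W
1: only reaches 4(W), 2(W), 10(W), all W → L
6: reaches L-position 5 → W
9: only reaches 6(W), 8(W), 10(W), all W → L

1: L, 8: W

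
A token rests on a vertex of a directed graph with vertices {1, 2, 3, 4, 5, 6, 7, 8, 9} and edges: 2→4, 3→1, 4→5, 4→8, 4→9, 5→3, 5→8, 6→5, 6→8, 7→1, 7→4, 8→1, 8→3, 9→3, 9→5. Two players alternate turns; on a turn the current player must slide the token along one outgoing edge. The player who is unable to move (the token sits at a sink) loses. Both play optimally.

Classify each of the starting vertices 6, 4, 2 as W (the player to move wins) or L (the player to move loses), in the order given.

6: W, 4: W, 2: L

Classify positions by backward induction: terminal positions (no move available) are L. From any other position, the mover wins iff some move reaches an L.
Every edge goes from a vertex to one that appears earlier in the order 1, 3, 8, 5, 9, 4, 7, 6, 2, so processing vertices in that order labels each vertex after all of its successors.
1: no outgoing edge → L
3: can move to 1, which is L ⇒ W
8: can move to 1, which is L ⇒ W
5: moves to 8(W), 3(W); every one is W ⇒ L
9: can move to 5, which is L ⇒ W
4: can move to 5, which is L ⇒ W
7: can move to 1, which is L ⇒ W
6: can move to 5, which is L ⇒ W
2: the only move is to 4(W), a W ⇒ L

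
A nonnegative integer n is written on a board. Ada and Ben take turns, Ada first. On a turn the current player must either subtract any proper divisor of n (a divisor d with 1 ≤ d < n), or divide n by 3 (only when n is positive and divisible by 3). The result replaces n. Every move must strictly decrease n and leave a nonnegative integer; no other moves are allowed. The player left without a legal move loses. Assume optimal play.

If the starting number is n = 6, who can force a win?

Ada wins.

Classify positions by backward induction: terminal positions (no move available) are L. From any other position, the mover wins iff some move reaches an L.
n=0: no move → L
n=1: no move → L
n=2: →1(L), so W
n=3: →1(L), so W
n=4: →2(W), 3(W) — all W, so L
n=5: →4(L), so W
n=6: →4(L), so W
From 6 Ada can move to 4, reaching an L position.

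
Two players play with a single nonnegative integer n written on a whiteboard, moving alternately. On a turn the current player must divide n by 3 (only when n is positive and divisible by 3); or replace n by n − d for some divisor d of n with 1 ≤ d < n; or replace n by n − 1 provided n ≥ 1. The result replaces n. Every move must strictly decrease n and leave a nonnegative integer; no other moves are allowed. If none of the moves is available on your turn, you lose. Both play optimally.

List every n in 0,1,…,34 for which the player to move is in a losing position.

Use the standard recursion: the mover loses at a terminal position; elsewhere, the mover wins exactly when some move hands the opponent an L position.
n=0: no move → L
n=1: can move to 0, which is L ⇒ W
n=2: the only move is to 1(W), a W ⇒ L
n=3: can move to 2, which is L ⇒ W
n=4: can move to 2, which is L ⇒ W
n=5: the only move is to 4(W), a W ⇒ L
n=6: can move to 2, which is L ⇒ W
n=7: the only move is to 6(W), a W ⇒ L
n=8: can move to 7, which is L ⇒ W
n=9: moves to 3(W), 6(W), 8(W); every one is W ⇒ L
n=10: can move to 5, which is L ⇒ W
n=11: the only move is to 10(W), a W ⇒ L
n=12: can move to 9, which is L ⇒ W
n=13: the only move is to 12(W), a W ⇒ L
n=14: can move to 7, which is L ⇒ W
n=15: can move to 5, which is L ⇒ W
n=16: moves to 8(W), 12(W), 14(W), 15(W); every one is W ⇒ L
n=17: can move to 16, which is L ⇒ W
n=18: can move to 9, which is L ⇒ W
n=19: the only move is to 18(W), a W ⇒ L
n=20: can move to 16, which is L ⇒ W
n=21: can move to 7, which is L ⇒ W
n=22: can move to 11, which is L ⇒ W
n=23: the only move is to 22(W), a W ⇒ L
n=24: can move to 16, which is L ⇒ W
n=25: moves to 20(W), 24(W); every one is W ⇒ L
n=26: can move to 13, which is L ⇒ W
n=27: can move to 9, which is L ⇒ W
n=28: moves to 14(W), 21(W), 24(W), 26(W), 27(W); every one is W ⇒ L
n=29: can move to 28, which is L ⇒ W
n=30: can move to 25, which is L ⇒ W
n=31: the only move is to 30(W), a W ⇒ L
n=32: can move to 16, which is L ⇒ W
n=33: can move to 11, which is L ⇒ W
n=34: moves to 17(W), 32(W), 33(W); every one is W ⇒ L
The losing starting values of n are exactly the entries labelled L in this table (14 of them).

0, 2, 5, 7, 9, 11, 13, 16, 19, 23, 25, 28, 31, 34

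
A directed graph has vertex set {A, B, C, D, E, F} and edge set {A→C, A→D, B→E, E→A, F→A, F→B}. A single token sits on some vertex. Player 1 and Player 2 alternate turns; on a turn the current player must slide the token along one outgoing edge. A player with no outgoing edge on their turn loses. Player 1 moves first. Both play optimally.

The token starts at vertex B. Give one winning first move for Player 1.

Move to E.

Label each position W (a win for the player to move) or L (a loss). A position with no legal move is L; any other position is W exactly when some move reaches an L, and L when every move reaches a W.
Every edge goes from a vertex to one that appears earlier in the order C, D, A, E, B, F, so processing vertices in that order labels each vertex after all of its successors.
C: no outgoing edge → L
D: no outgoing edge → L
A: W (go to D, an L position)
E: L (sole option A(W) is W)
B: W (go to E, an L position)
F: L (options B(W), A(W) are all W)
From B, the L positions reachable in one move are: E.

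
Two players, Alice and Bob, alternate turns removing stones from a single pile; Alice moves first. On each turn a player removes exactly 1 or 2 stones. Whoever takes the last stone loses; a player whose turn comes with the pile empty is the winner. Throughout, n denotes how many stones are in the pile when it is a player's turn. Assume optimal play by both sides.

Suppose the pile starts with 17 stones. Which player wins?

Alice wins.

Compute win/loss labels from the base case upward. A position with no move is W. Any other position is W if it can reach an L in one move, else L.
n=0: no move; the opponent has just taken the last stone and therefore loses → W
n=1: only reaches 0(W), which is W → L
n=2: reaches L-position 1 → W
n=3: reaches L-position 1 → W
n=4: only reaches 3(W), 2(W), all W → L
n=5: reaches L-position 4 → W
n=6: reaches L-position 4 → W
n=7: only reaches 6(W), 5(W), all W → L
n=8: reaches L-position 7 → W
n=9: reaches L-position 7 → W
n=10: only reaches 9(W), 8(W), all W → L
n=11: reaches L-position 10 → W
n=12: reaches L-position 10 → W
n=13: only reaches 12(W), 11(W), all W → L
n=14: reaches L-position 13 → W
n=15: reaches L-position 13 → W
n=16: only reaches 15(W), 14(W), all W → L
n=17: reaches L-position 16 → W
From 17 Alice can remove 1, leaving 16, reaching an L position.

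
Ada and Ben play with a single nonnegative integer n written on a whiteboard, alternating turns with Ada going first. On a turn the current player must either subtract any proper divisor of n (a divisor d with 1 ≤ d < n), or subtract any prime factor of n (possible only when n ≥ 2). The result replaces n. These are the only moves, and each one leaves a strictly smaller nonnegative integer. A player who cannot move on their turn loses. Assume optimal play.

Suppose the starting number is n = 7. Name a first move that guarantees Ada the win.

Classify positions by backward induction: terminal positions (no move available) are L. From any other position, the mover wins iff some move reaches an L.
n=0: no move → L
n=1: no move → L
n=2: reaches L-position 0 → W
n=3: reaches L-position 0 → W
n=4: only reaches 2(W), 3(W), all W → L
n=5: reaches L-position 0 → W
n=6: reaches L-position 4 → W
n=7: reaches L-position 0 → W
From 7, the L positions reachable in one move are: 0.

Move to 0.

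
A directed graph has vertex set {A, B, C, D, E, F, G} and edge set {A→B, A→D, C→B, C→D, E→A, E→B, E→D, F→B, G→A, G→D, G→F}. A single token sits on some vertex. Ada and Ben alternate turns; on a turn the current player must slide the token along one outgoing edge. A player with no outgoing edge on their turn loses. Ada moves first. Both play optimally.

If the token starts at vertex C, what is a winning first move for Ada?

Move to D.

Compute win/loss labels from the base case upward. A position with no move is L. Any other position is W if it can reach an L in one move, else L.
Every edge goes from a vertex to one that appears earlier in the order B, D, A, E, F, C, G, so processing vertices in that order labels each vertex after all of its successors.
B: no outgoing edge → L
D: no outgoing edge → L
A: →D(L), so W
E: →D(L), so W
F: →B(L), so W
C: →D(L), so W
G: →D(L), so W
From C, the L positions reachable in one move are: D, B. Any move reaching one of these is winning.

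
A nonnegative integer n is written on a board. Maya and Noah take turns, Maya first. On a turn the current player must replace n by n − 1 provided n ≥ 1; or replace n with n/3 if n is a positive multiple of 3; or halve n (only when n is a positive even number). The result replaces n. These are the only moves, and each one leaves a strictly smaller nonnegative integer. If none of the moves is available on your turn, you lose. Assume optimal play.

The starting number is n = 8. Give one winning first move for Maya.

Move to 7.

Use the standard recursion: the mover loses at a terminal position; elsewhere, the mover wins exactly when some move hands the opponent an L position.
n=0: no move → L
n=1: reaches L-position 0 → W
n=2: only reaches 1(W), which is W → L
n=3: reaches L-position 2 → W
n=4: reaches L-position 2 → W
n=5: only reaches 4(W), which is W → L
n=6: reaches L-position 2 → W
n=7: only reaches 6(W), which is W → L
n=8: reaches L-position 7 → W
From 8, the L positions reachable in one move are: 7.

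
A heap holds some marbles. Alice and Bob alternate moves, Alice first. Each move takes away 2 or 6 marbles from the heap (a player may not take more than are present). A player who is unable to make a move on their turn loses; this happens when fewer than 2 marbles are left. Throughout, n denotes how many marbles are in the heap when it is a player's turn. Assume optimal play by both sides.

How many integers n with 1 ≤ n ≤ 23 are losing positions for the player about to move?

11

Work bottom-up. With no move the player to move loses. Otherwise the position is W if at least one move leads to an L position for the opponent, and L if every move leads to a W.
n=0: no move → L
n=1: no move → L
n=2: →0(L), so W
n=3: →1(L), so W
n=4: →2(W) only, which is W, so L
n=5: →3(W) only, which is W, so L
n=6: →4(L), so W
n=7: →5(L), so W
n=8: →6(W), 2(W) — all W, so L
n=9: →7(W), 3(W) — all W, so L
n=10: →8(L), so W
n=11: →9(L), so W
n=12: →10(W), 6(W) — all W, so L
n=13: →11(W), 7(W) — all W, so L
n=14: →12(L), so W
n=15: →13(L), so W
n=16: →14(W), 10(W) — all W, so L
n=17: →15(W), 11(W) — all W, so L
n=18: →16(L), so W
n=19: →17(L), so W
n=20: →18(W), 14(W) — all W, so L
n=21: →19(W), 15(W) — all W, so L
n=22: →20(L), so W
n=23: →21(L), so W
L entries with 1 ≤ n ≤ 23 (n=0 is outside the asked range and is not counted): n = 1, 4, 5, 8, 9, 12, 13, 16, 17, 20, 21; that makes 11.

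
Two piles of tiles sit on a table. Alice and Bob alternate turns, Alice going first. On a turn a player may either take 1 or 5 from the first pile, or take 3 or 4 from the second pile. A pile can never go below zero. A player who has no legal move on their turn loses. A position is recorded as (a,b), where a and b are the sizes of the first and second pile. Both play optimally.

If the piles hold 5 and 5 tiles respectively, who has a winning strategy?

Bob wins.

Compute win/loss labels from the base case upward. A position with no move is L. Any other position is W if it can reach an L in one move, else L.
No move ever increases a pile, so every position that can arise here has a ≤ 5 and b ≤ 5; it is enough to label the cells with 0 ≤ a ≤ 5 and 0 ≤ b ≤ 5.
Every move lowers a or b (never raises either), so fill the grid row by row in increasing a, and left to right within a row: each cell's successors are then already labelled.
      b=0  b=1  b=2  b=3  b=4  b=5
a=0:    L    L    L    W    W    W
a=1:    W    W    W    L    L    L
a=2:    L    L    L    W    W    W
a=3:    W    W    W    L    L    L
a=4:    L    L    L    W    W    W
a=5:    W    W    W    L    L    L
Cells with no legal move (terminal, hence L): (0,0), (0,1), (0,2).
The remaining L cells, each justified by listing all of its moves:
(1,3): moves to (0,3)(W), (1,0)(W); every one is W ⇒ L
(1,4): moves to (0,4)(W), (1,1)(W), (1,0)(W); every one is W ⇒ L
(1,5): moves to (0,5)(W), (1,2)(W), (1,1)(W); every one is W ⇒ L
(2,0): the only move is to (1,0)(W), a W ⇒ L
(2,1): the only move is to (1,1)(W), a W ⇒ L
(2,2): the only move is to (1,2)(W), a W ⇒ L
(3,3): moves to (2,3)(W), (3,0)(W); every one is W ⇒ L
(3,4): moves to (2,4)(W), (3,1)(W), (3,0)(W); every one is W ⇒ L
(3,5): moves to (2,5)(W), (3,2)(W), (3,1)(W); every one is W ⇒ L
(4,0): the only move is to (3,0)(W), a W ⇒ L
(4,1): the only move is to (3,1)(W), a W ⇒ L
(4,2): the only move is to (3,2)(W), a W ⇒ L
(5,3): moves to (4,3)(W), (0,3)(W), (5,0)(W); every one is W ⇒ L
(5,4): moves to (4,4)(W), (0,4)(W), (5,1)(W), (5,0)(W); every one is W ⇒ L
(5,5): moves to (4,5)(W), (0,5)(W), (5,2)(W), (5,1)(W); every one is W ⇒ L
Every other cell has at least one move into one of the L cells above, so it is W.
The starting position (5,5) is L: whatever Alice does, the opponent receives a W position.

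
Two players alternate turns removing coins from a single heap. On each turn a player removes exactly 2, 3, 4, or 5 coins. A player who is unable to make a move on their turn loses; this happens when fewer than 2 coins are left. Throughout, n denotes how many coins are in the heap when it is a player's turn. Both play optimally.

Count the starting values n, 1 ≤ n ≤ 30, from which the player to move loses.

Label each position W (a win for the player to move) or L (a loss). A position with no legal move is L; any other position is W exactly when some move reaches an L, and L when every move reaches a W.
n=0: no move → L
n=1: no move → L
n=2: →0(L), so W
n=3: →1(L), so W
n=4: →1(L), so W
n=5: →1(L), so W
n=6: →1(L), so W
n=7: →5(W), 4(W), 3(W), 2(W) — all W, so L
n=8: →6(W), 5(W), 4(W), 3(W) — all W, so L
n=9: →7(L), so W
n=10: →8(L), so W
n=11: →8(L), so W
n=12: →8(L), so W
n=13: →8(L), so W
n=14: →12(W), 11(W), 10(W), 9(W) — all W, so L
n=15: →13(W), 12(W), 11(W), 10(W) — all W, so L
n=16: →14(L), so W
n=17: →15(L), so W
n=18: →15(L), so W
n=19: →15(L), so W
n=20: →15(L), so W
n=21: →19(W), 18(W), 17(W), 16(W) — all W, so L
n=22: →20(W), 19(W), 18(W), 17(W) — all W, so L
n=23: →21(L), so W
n=24: →22(L), so W
n=25: →22(L), so W
n=26: →22(L), so W
n=27: →22(L), so W
n=28: →26(W), 25(W), 24(W), 23(W) — all W, so L
n=29: →27(W), 26(W), 25(W), 24(W) — all W, so L
n=30: →28(L), so W
L entries with 1 ≤ n ≤ 30 (n=0 is outside the asked range and is not counted): n = 1, 7, 8, 14, 15, 21, 22, 28, 29; that makes 9.

9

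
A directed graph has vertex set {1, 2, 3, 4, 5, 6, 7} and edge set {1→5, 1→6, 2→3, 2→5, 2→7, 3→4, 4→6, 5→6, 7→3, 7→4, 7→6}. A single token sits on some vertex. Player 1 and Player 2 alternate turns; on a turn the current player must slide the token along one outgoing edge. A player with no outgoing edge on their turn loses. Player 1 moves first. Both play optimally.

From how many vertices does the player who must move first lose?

Work bottom-up. With no move the player to move loses. Otherwise the position is W if at least one move leads to an L position for the opponent, and L if every move leads to a W.
Every edge goes from a vertex to one that appears earlier in the order 6, 5, 4, 1, 3, 7, 2, so processing vertices in that order labels each vertex after all of its successors.
6: no outgoing edge → L
5: W (go to 6, an L position)
4: W (go to 6, an L position)
1: W (go to 6, an L position)
3: L (sole option 4(W) is W)
7: W (go to 3, an L position)
2: W (go to 3, an L position)
The L vertices are 3, 6; that is 2 in all.

2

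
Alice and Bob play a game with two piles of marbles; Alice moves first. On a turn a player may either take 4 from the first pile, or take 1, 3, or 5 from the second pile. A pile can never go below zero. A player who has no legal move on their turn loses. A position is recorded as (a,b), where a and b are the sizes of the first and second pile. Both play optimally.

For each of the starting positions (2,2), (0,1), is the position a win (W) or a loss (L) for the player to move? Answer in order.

Classify positions by backward induction: terminal positions (no move available) are L. From any other position, the mover wins iff some move reaches an L.
No move ever increases a pile, so every position that can arise here has a ≤ 2 and b ≤ 2; it is enough to label the cells with 0 ≤ a ≤ 2 and 0 ≤ b ≤ 2.
Every move lowers a or b (never raises either), so fill the grid row by row in increasing a, and left to right within a row: each cell's successors are then already labelled.
      b=0  b=1  b=2
a=0:    L    W    L
a=1:    L    W    L
a=2:    L    W    L
Cells with no legal move (terminal, hence L): (0,0), (1,0), (2,0).
The remaining L cells, each justified by listing all of its moves:
(0,2): L (sole option (0,1)(W) is W)
(1,2): L (sole option (1,1)(W) is W)
(2,2): L (sole option (2,1)(W) is W)
Every other cell has at least one move into one of the L cells above, so it is W.
(2,2): one of the L cells justified above, so L
(0,1): the move to (0,0) reaches an L cell, so W

(2,2): L, (0,1): W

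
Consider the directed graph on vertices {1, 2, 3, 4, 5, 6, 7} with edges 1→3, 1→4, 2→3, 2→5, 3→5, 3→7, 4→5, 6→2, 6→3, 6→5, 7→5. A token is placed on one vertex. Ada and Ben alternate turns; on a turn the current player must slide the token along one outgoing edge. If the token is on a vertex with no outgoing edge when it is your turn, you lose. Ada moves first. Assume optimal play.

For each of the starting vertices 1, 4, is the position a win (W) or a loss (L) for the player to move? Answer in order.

Work bottom-up. With no move the player to move loses. Otherwise the position is W if at least one move leads to an L position for the opponent, and L if every move leads to a W.
Every edge goes from a vertex to one that appears earlier in the order 5, 7, 3, 2, 6, 4, 1, so processing vertices in that order labels each vertex after all of its successors.
5: no outgoing edge → L
7: can move to 5, which is L ⇒ W
3: can move to 5, which is L ⇒ W
2: can move to 5, which is L ⇒ W
6: can move to 5, which is L ⇒ W
4: can move to 5, which is L ⇒ W
1: moves to 4(W), 3(W); every one is W ⇒ L

1: L, 4: W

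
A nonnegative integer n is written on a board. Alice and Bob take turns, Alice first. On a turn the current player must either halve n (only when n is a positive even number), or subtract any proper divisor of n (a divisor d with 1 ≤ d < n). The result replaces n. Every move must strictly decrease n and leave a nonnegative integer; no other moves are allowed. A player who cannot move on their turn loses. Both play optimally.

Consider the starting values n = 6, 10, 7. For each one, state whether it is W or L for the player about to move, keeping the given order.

6: W, 10: W, 7: L

Compute win/loss labels from the base case upward. A position with no move is L. Any other position is W if it can reach an L in one move, else L.
n=0: no move → L
n=1: no move → L
n=2: →1(L), so W
n=3: →2(W) only, which is W, so L
n=4: →3(L), so W
n=5: →4(W) only, which is W, so L
n=6: →3(L), so W
n=7: →6(W) only, which is W, so L
n=8: →7(L), so W
n=9: →6(W), 8(W) — all W, so L
n=10: →5(L), so W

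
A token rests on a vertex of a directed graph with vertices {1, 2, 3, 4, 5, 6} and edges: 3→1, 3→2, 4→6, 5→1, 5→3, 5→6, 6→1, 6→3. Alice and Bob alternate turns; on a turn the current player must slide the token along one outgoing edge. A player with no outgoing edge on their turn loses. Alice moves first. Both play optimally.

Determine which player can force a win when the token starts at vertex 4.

Work bottom-up. With no move the player to move loses. Otherwise the position is W if at least one move leads to an L position for the opponent, and L if every move leads to a W.
Every edge goes from a vertex to one that appears earlier in the order 1, 2, 3, 6, 4, 5, so processing vertices in that order labels each vertex after all of its successors.
1: no outgoing edge → L
2: no outgoing edge → L
3: W (go to 2, an L position)
6: W (go to 1, an L position)
4: L (sole option 6(W) is W)
5: W (go to 1, an L position)
The starting position 4 is L: whatever Alice does, the opponent receives a W position.

Bob wins.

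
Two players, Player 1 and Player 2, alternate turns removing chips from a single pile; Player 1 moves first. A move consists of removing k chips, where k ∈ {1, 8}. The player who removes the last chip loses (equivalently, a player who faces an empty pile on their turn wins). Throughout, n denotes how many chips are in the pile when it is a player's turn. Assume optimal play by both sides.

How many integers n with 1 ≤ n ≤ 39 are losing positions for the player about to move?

18

Work bottom-up. With no move the player to move wins. Otherwise the position is W if at least one move leads to an L position for the opponent, and L if every move leads to a W.
n=0: no move; the opponent has just taken the last chip and therefore loses → W
n=1: only reaches 0(W), which is W → L
n=2: reaches L-position 1 → W
n=3: only reaches 2(W), which is W → L
n=4: reaches L-position 3 → W
n=5: only reaches 4(W), which is W → L
n=6: reaches L-position 5 → W
n=7: only reaches 6(W), which is W → L
n=8: reaches L-position 7 → W
n=9: reaches L-position 1 → W
n=10: only reaches 9(W), 2(W), all W → L
n=11: reaches L-position 10 → W
n=12: only reaches 11(W), 4(W), all W → L
n=13: reaches L-position 12 → W
n=14: only reaches 13(W), 6(W), all W → L
n=15: reaches L-position 14 → W
n=16: only reaches 15(W), 8(W), all W → L
n=17: reaches L-position 16 → W
n=18: reaches L-position 10 → W
n=19: only reaches 18(W), 11(W), all W → L
n=20: reaches L-position 19 → W
n=21: only reaches 20(W), 13(W), all W → L
n=22: reaches L-position 21 → W
n=23: only reaches 22(W), 15(W), all W → L
n=24: reaches L-position 23 → W
n=25: only reaches 24(W), 17(W), all W → L
n=26: reaches L-position 25 → W
n=27: reaches L-position 19 → W
n=28: only reaches 27(W), 20(W), all W → L
n=29: reaches L-position 28 → W
n=30: only reaches 29(W), 22(W), all W → L
n=31: reaches L-position 30 → W
n=32: only reaches 31(W), 24(W), all W → L
n=33: reaches L-position 32 → W
n=34: only reaches 33(W), 26(W), all W → L
n=35: reaches L-position 34 → W
n=36: reaches L-position 28 → W
n=37: only reaches 36(W), 29(W), all W → L
n=38: reaches L-position 37 → W
n=39: only reaches 38(W), 31(W), all W → L
L entries with 1 ≤ n ≤ 39 (the range starts at n=1): n = 1, 3, 5, 7, 10, 12, 14, 16, 19, 21, 23, 25, 28, 30, 32, 34, 37, 39; that makes 18.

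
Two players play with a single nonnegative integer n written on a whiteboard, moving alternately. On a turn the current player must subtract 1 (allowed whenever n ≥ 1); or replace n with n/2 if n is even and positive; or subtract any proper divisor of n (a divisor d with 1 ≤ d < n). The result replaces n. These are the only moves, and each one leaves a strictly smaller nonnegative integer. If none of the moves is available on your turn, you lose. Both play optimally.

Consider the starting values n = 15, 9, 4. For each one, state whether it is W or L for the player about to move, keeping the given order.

Build the W/L table. Terminal = L. A non-terminal position is W if it has a move to some L; otherwise it is L.
n=0: no move → L
n=1: can move to 0, which is L ⇒ W
n=2: the only move is to 1(W), a W ⇒ L
n=3: can move to 2, which is L ⇒ W
n=4: can move to 2, which is L ⇒ W
n=5: the only move is to 4(W), a W ⇒ L
n=6: can move to 5, which is L ⇒ W
n=7: the only move is to 6(W), a W ⇒ L
n=8: can move to 7, which is L ⇒ W
n=9: moves to 6(W), 8(W); every one is W ⇒ L
n=10: can move to 5, which is L ⇒ W
n=11: the only move is to 10(W), a W ⇒ L
n=12: can move to 9, which is L ⇒ W
n=13: the only move is to 12(W), a W ⇒ L
n=14: can move to 7, which is L ⇒ W
n=15: moves to 10(W), 12(W), 14(W); every one is W ⇒ L

15: L, 9: L, 4: W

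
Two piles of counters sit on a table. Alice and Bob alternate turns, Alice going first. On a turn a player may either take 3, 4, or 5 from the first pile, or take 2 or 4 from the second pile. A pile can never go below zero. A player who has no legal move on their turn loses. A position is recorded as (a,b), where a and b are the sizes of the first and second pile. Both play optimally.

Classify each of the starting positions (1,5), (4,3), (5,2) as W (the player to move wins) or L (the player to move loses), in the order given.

Use the standard recursion: the mover loses at a terminal position; elsewhere, the mover wins exactly when some move hands the opponent an L position.
No move ever increases a pile, so every position that can arise here has a ≤ 5 and b ≤ 5; it is enough to label the cells with 0 ≤ a ≤ 5 and 0 ≤ b ≤ 5.
Every move lowers a or b (never raises either), so fill the grid row by row in increasing a, and left to right within a row: each cell's successors are then already labelled.
      b=0  b=1  b=2  b=3  b=4  b=5
a=0:    L    L    W    W    W    W
a=1:    L    L    W    W    W    W
a=2:    L    L    W    W    W    W
a=3:    W    W    L    L    W    W
a=4:    W    W    L    L    W    W
a=5:    W    W    L    L    W    W
Cells with no legal move (terminal, hence L): (0,0), (0,1), (1,0), (1,1), (2,0), (2,1).
The remaining L cells, each justified by listing all of its moves:
(3,2): moves to (0,2)(W), (3,0)(W); every one is W ⇒ L
(3,3): moves to (0,3)(W), (3,1)(W); every one is W ⇒ L
(4,2): moves to (1,2)(W), (0,2)(W), (4,0)(W); every one is W ⇒ L
(4,3): moves to (1,3)(W), (0,3)(W), (4,1)(W); every one is W ⇒ L
(5,2): moves to (2,2)(W), (1,2)(W), (0,2)(W), (5,0)(W); every one is W ⇒ L
(5,3): moves to (2,3)(W), (1,3)(W), (0,3)(W), (5,1)(W); every one is W ⇒ L
Every other cell has at least one move into one of the L cells above, so it is W.
(1,5): the move to (1,1) reaches an L cell, so W
(4,3): one of the L cells justified above, so L
(5,2): one of the L cells justified above, so L

(1,5): W, (4,3): L, (5,2): L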